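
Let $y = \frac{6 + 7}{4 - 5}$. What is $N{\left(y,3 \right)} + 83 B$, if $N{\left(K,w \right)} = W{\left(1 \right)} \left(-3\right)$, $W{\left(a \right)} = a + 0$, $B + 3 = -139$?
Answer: $-11789$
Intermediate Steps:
$B = -142$ ($B = -3 - 139 = -142$)
$W{\left(a \right)} = a$
$y = -13$ ($y = \frac{13}{-1} = 13 \left(-1\right) = -13$)
$N{\left(K,w \right)} = -3$ ($N{\left(K,w \right)} = 1 \left(-3\right) = -3$)
$N{\left(y,3 \right)} + 83 B = -3 + 83 \left(-142\right) = -3 - 11786 = -11789$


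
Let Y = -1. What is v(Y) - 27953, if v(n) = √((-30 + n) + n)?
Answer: -27953 + 4*I*√2 ≈ -27953.0 + 5.6569*I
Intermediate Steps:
v(n) = √(-30 + 2*n)
v(Y) - 27953 = √(-30 + 2*(-1)) - 27953 = √(-30 - 2) - 27953 = √(-32) - 27953 = 4*I*√2 - 27953 = -27953 + 4*I*√2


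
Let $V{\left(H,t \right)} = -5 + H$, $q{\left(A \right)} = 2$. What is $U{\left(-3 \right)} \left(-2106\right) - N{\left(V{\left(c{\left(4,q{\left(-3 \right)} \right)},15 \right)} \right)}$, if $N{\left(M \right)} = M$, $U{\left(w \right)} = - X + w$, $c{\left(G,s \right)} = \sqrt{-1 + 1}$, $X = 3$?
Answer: $12641$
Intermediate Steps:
$c{\left(G,s \right)} = 0$ ($c{\left(G,s \right)} = \sqrt{0} = 0$)
$U{\left(w \right)} = -3 + w$ ($U{\left(w \right)} = \left(-1\right) 3 + w = -3 + w$)
$U{\left(-3 \right)} \left(-2106\right) - N{\left(V{\left(c{\left(4,q{\left(-3 \right)} \right)},15 \right)} \right)} = \left(-3 - 3\right) \left(-2106\right) - \left(-5 + 0\right) = \left(-6\right) \left(-2106\right) - -5 = 12636 + 5 = 12641$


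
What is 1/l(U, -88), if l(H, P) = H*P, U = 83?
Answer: -1/7304 ≈ -0.00013691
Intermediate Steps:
1/l(U, -88) = 1/(83*(-88)) = 1/(-7304) = -1/7304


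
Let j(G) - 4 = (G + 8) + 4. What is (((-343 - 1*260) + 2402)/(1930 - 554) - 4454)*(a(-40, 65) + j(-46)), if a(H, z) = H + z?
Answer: 30634525/1376 ≈ 22263.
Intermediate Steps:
j(G) = 16 + G (j(G) = 4 + ((G + 8) + 4) = 4 + ((8 + G) + 4) = 4 + (12 + G) = 16 + G)
(((-343 - 1*260) + 2402)/(1930 - 554) - 4454)*(a(-40, 65) + j(-46)) = (((-343 - 1*260) + 2402)/(1930 - 554) - 4454)*((-40 + 65) + (16 - 46)) = (((-343 - 260) + 2402)/1376 - 4454)*(25 - 30) = ((-603 + 2402)*(1/1376) - 4454)*(-5) = (1799*(1/1376) - 4454)*(-5) = (1799/1376 - 4454)*(-5) = -6126905/1376*(-5) = 30634525/1376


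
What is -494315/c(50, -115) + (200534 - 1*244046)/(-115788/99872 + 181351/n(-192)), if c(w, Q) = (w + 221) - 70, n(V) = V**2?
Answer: -1220084392269053/86954347695 ≈ -14031.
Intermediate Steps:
c(w, Q) = 151 + w (c(w, Q) = (221 + w) - 70 = 151 + w)
-494315/c(50, -115) + (200534 - 1*244046)/(-115788/99872 + 181351/n(-192)) = -494315/(151 + 50) + (200534 - 1*244046)/(-115788/99872 + 181351/((-192)**2)) = -494315/201 + (200534 - 244046)/(-115788*1/99872 + 181351/36864) = -494315*1/201 - 43512/(-28947/24968 + 181351*(1/36864)) = -494315/201 - 43512/(-28947/24968 + 181351/36864) = -494315/201 - 43512/432608695/115052544 = -494315/201 - 43512*115052544/432608695 = -494315/201 - 5006166294528/432608695 = -1220084392269053/86954347695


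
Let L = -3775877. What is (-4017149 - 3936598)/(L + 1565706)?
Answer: 7953747/2210171 ≈ 3.5987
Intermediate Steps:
(-4017149 - 3936598)/(L + 1565706) = (-4017149 - 3936598)/(-3775877 + 1565706) = -7953747/(-2210171) = -7953747*(-1/2210171) = 7953747/2210171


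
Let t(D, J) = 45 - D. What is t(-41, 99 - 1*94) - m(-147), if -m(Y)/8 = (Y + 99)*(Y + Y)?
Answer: 112982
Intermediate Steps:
m(Y) = -16*Y*(99 + Y) (m(Y) = -8*(Y + 99)*(Y + Y) = -8*(99 + Y)*2*Y = -16*Y*(99 + Y))
t(-41, 99 - 1*94) - m(-147) = (45 - 1*(-41)) - (-16)*(-147)*(99 - 147) = (45 + 41) - (-16)*(-147)*(-48) = 86 - 1*(-112896) = 86 + 112896 = 112982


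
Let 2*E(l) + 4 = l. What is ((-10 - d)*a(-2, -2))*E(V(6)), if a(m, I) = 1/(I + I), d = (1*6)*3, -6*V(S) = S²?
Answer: -35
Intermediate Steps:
V(S) = -S²/6
d = 18 (d = 6*3 = 18)
a(m, I) = 1/(2*I)
E(l) = -2 + l/2
((-10 - d)*a(-2, -2))*E(V(6)) = ((-10 - 1*18)*((½)/(-2)))*(-2 + (-⅙*6²)/2) = ((-10 - 18)*((½)*(-½)))*(-2 + (-⅙*36)/2) = (-28*(-¼))*(-2 + (½)*(-6)) = 7*(-2 - 3) = 7*(-5) = -35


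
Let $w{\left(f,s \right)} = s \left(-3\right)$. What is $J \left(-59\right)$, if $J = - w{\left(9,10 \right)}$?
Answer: $-1770$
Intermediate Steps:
$w{\left(f,s \right)} = - 3 s$
$J = 30$ ($J = - \left(-3\right) 10 = \left(-1\right) \left(-30\right) = 30$)
$J \left(-59\right) = 30 \left(-59\right) = -1770$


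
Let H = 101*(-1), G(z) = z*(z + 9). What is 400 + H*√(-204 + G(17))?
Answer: 400 - 101*√238 ≈ -1158.2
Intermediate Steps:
G(z) = z*(9 + z)
H = -101
400 + H*√(-204 + G(17)) = 400 - 101*√(-204 + 17*(9 + 17)) = 400 - 101*√(-204 + 17*26) = 400 - 101*√(-204 + 442) = 400 - 101*√238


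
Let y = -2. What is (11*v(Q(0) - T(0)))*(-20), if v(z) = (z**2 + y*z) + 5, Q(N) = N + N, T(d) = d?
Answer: -1100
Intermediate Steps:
Q(N) = 2*N
v(z) = 5 + z**2 - 2*z (v(z) = (z**2 - 2*z) + 5 = 5 + z**2 - 2*z)
(11*v(Q(0) - T(0)))*(-20) = (11*(5 + (2*0 - 1*0)**2 - 2*(2*0 - 1*0)))*(-20) = (11*(5 + (0 + 0)**2 - 2*(0 + 0)))*(-20) = (11*(5 + 0**2 - 2*0))*(-20) = (11*(5 + 0 + 0))*(-20) = (11*5)*(-20) = 55*(-20) = -1100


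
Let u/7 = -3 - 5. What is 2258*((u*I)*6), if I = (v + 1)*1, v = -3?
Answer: 1517376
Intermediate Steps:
u = -56 (u = 7*(-3 - 5) = 7*(-8) = -56)
I = -2 (I = (-3 + 1)*1 = -2*1 = -2)
2258*((u*I)*6) = 2258*(-56*(-2)*6) = 2258*(112*6) = 2258*672 = 1517376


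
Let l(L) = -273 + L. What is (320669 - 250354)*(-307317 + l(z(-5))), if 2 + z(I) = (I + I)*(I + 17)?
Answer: -21636769280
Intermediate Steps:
z(I) = -2 + 2*I*(17 + I) (z(I) = -2 + (I + I)*(I + 17) = -2 + (2*I)*(17 + I) = -2 + 2*I*(17 + I))
(320669 - 250354)*(-307317 + l(z(-5))) = (320669 - 250354)*(-307317 + (-273 + (-2 + 2*(-5)² + 34*(-5)))) = 70315*(-307317 + (-273 + (-2 + 2*25 - 170))) = 70315*(-307317 + (-273 + (-2 + 50 - 170))) = 70315*(-307317 + (-273 - 122)) = 70315*(-307317 - 395) = 70315*(-307712) = -21636769280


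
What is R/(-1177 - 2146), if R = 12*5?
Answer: -60/3323 ≈ -0.018056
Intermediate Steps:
R = 60
R/(-1177 - 2146) = 60/(-1177 - 2146) = 60/(-3323) = 60*(-1/3323) = -60/3323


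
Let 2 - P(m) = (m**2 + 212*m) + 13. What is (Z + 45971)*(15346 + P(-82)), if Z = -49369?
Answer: -88331010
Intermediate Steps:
P(m) = -11 - m**2 - 212*m (P(m) = 2 - ((m**2 + 212*m) + 13) = 2 - (13 + m**2 + 212*m) = 2 + (-13 - m**2 - 212*m) = -11 - m**2 - 212*m)
(Z + 45971)*(15346 + P(-82)) = (-49369 + 45971)*(15346 + (-11 - 1*(-82)**2 - 212*(-82))) = -3398*(15346 + (-11 - 1*6724 + 17384)) = -3398*(15346 + (-11 - 6724 + 17384)) = -3398*(15346 + 10649) = -3398*25995 = -88331010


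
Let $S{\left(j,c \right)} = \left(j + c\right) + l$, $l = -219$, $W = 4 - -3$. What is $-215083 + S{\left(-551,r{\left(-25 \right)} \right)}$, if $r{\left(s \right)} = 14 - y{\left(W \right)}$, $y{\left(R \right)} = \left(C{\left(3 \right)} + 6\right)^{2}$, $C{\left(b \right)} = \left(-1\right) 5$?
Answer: $-215840$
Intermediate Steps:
$W = 7$ ($W = 4 + 3 = 7$)
$C{\left(b \right)} = -5$
$y{\left(R \right)} = 1$ ($y{\left(R \right)} = \left(-5 + 6\right)^{2} = 1^{2} = 1$)
$r{\left(s \right)} = 13$ ($r{\left(s \right)} = 14 - 1 = 13$)
$S{\left(j,c \right)} = -219 + c + j$ ($S{\left(j,c \right)} = \left(j + c\right) - 219 = \left(c + j\right) - 219 = -219 + c + j$)
$-215083 + S{\left(-551,r{\left(-25 \right)} \right)} = -215083 - 757 = -215840$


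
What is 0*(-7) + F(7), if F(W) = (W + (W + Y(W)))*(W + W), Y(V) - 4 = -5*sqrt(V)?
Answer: 252 - 70*sqrt(7) ≈ 66.797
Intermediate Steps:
Y(V) = 4 - 5*sqrt(V)
F(W) = 2*W*(4 - 5*sqrt(W) + 2*W) (F(W) = (W + (W + (4 - 5*sqrt(W))))*(W + W) = (W + (4 + W - 5*sqrt(W)))*(2*W) = (4 - 5*sqrt(W) + 2*W)*(2*W) = 2*W*(4 - 5*sqrt(W) + 2*W))
0*(-7) + F(7) = 0*(-7) + 2*7*(4 - 5*sqrt(7) + 2*7) = 0 + 2*7*(4 - 5*sqrt(7) + 14) = 0 + 2*7*(18 - 5*sqrt(7)) = 0 + (252 - 70*sqrt(7)) = 252 - 70*sqrt(7)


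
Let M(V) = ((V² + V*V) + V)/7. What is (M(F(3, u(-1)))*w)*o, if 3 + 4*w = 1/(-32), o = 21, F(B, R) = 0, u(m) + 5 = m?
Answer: 0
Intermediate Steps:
u(m) = -5 + m
M(V) = V/7 + 2*V²/7 (M(V) = ((V² + V²) + V)*(⅐) = (2*V² + V)*(⅐) = (V + 2*V²)*(⅐) = V/7 + 2*V²/7)
w = -97/128 (w = -¾ + (¼)/(-32) = -¾ + (¼)*(-1/32) = -¾ - 1/128 = -97/128 ≈ -0.75781)
(M(F(3, u(-1)))*w)*o = (((⅐)*0*(1 + 2*0))*(-97/128))*21 = (((⅐)*0*(1 + 0))*(-97/128))*21 = (((⅐)*0*1)*(-97/128))*21 = (0*(-97/128))*21 = 0*21 = 0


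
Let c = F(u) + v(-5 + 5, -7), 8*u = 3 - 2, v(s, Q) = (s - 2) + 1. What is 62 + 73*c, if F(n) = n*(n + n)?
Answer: -279/32 ≈ -8.7188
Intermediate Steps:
v(s, Q) = -1 + s (v(s, Q) = (-2 + s) + 1 = -1 + s)
u = ⅛ (u = (3 - 2)/8 = (⅛)*1 = ⅛ ≈ 0.12500)
F(n) = 2*n² (F(n) = n*(2*n) = 2*n²)
c = -31/32 (c = 2*(⅛)² + (-1 + (-5 + 5)) = 2*(1/64) + (-1 + 0) = 1/32 - 1 = -31/32 ≈ -0.96875)
62 + 73*c = 62 + 73*(-31/32) = 62 - 2263/32 = -279/32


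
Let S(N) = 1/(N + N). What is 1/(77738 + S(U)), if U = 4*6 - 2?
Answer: 44/3420473 ≈ 1.2864e-5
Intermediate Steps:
U = 22 (U = 24 - 2 = 22)
S(N) = 1/(2*N)
1/(77738 + S(U)) = 1/(77738 + (1/2)/22) = 1/(77738 + (1/2)*(1/22)) = 1/(77738 + 1/44) = 1/(3420473/44) = 44/3420473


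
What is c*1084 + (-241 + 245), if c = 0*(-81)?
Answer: 4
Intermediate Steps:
c = 0
c*1084 + (-241 + 245) = 0*1084 + (-241 + 245) = 0 + 4 = 4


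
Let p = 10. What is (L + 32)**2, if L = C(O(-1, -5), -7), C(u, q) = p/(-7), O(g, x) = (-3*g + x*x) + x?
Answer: 45796/49 ≈ 934.61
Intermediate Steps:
O(g, x) = x + x**2 - 3*g (O(g, x) = (-3*g + x**2) + x = (x**2 - 3*g) + x = x + x**2 - 3*g)
C(u, q) = -10/7 (C(u, q) = 10/(-7) = 10*(-1/7) = -10/7)
L = -10/7 ≈ -1.4286
(L + 32)**2 = (-10/7 + 32)**2 = (214/7)**2 = 45796/49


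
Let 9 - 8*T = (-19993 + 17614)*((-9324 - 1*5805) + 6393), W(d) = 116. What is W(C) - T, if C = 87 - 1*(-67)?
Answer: 20783863/8 ≈ 2.5980e+6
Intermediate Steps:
C = 154 (C = 87 + 67 = 154)
T = -20782935/8 (T = 9/8 - (-19993 + 17614)*((-9324 - 1*5805) + 6393)/8 = 9/8 - (-2379)*((-9324 - 5805) + 6393)/8 = 9/8 - (-2379)*(-15129 + 6393)/8 = 9/8 - (-2379)*(-8736)/8 = 9/8 - ⅛*20782944 = 9/8 - 2597868 = -20782935/8 ≈ -2.5979e+6)
W(C) - T = 116 - 1*(-20782935/8) = 116 + 20782935/8 = 20783863/8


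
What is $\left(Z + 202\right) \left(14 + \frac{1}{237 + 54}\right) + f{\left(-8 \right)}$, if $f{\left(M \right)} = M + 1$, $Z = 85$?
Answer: $\frac{1167488}{291} \approx 4012.0$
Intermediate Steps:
$f{\left(M \right)} = 1 + M$
$\left(Z + 202\right) \left(14 + \frac{1}{237 + 54}\right) + f{\left(-8 \right)} = \left(85 + 202\right) \left(14 + \frac{1}{237 + 54}\right) + \left(1 - 8\right) = 287 \left(14 + \frac{1}{291}\right) - 7 = 287 \cdot \frac{4075}{291} - 7 = \frac{1169525}{291} - 7 = \frac{1167488}{291}$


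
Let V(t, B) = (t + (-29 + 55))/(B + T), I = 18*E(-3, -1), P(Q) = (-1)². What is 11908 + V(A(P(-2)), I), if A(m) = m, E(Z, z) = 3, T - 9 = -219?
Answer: 619207/52 ≈ 11908.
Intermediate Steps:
T = -210 (T = 9 - 219 = -210)
P(Q) = 1
I = 54 (I = 18*3 = 54)
V(t, B) = (26 + t)/(-210 + B) (V(t, B) = (t + (-29 + 55))/(B - 210) = (t + 26)/(-210 + B) = (26 + t)/(-210 + B))
11908 + V(A(P(-2)), I) = 11908 + (26 + 1)/(-210 + 54) = 11908 + 27/(-156) = 11908 - 1/156*27 = 11908 - 9/52 = 619207/52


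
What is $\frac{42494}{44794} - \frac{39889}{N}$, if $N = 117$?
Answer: $- \frac{890908034}{2620449} \approx -339.98$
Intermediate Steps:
$\frac{42494}{44794} - \frac{39889}{N} = \frac{42494}{44794} - \frac{39889}{117} = 42494 \cdot \frac{1}{44794} - \frac{39889}{117} = \frac{21247}{22397} - \frac{39889}{117} = - \frac{890908034}{2620449}$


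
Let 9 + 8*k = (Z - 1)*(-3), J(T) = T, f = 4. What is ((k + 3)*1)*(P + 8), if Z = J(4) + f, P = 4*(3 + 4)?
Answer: -27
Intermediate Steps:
P = 28 (P = 4*7 = 28)
Z = 8 (Z = 4 + 4 = 8)
k = -15/4 (k = -9/8 + ((8 - 1)*(-3))/8 = -9/8 + (7*(-3))/8 = -9/8 + (⅛)*(-21) = -9/8 - 21/8 = -15/4 ≈ -3.7500)
((k + 3)*1)*(P + 8) = ((-15/4 + 3)*1)*(28 + 8) = -¾*1*36 = -¾*36 = -27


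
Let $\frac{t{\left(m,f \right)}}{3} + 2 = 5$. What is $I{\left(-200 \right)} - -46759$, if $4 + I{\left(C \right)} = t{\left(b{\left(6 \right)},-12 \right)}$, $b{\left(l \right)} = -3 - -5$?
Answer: $46764$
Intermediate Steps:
$b{\left(l \right)} = 2$ ($b{\left(l \right)} = -3 + 5 = 2$)
$t{\left(m,f \right)} = 9$ ($t{\left(m,f \right)} = -6 + 3 \cdot 5 = -6 + 15 = 9$)
$I{\left(C \right)} = 5$ ($I{\left(C \right)} = -4 + 9 = 5$)
$I{\left(-200 \right)} - -46759 = 5 - -46759 = 5 + 46759 = 46764$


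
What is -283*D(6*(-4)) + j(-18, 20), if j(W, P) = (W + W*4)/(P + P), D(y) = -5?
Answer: 5651/4 ≈ 1412.8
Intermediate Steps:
j(W, P) = 5*W/(2*P) (j(W, P) = (W + 4*W)/((2*P)) = (5*W)*(1/(2*P)) = 5*W/(2*P))
-283*D(6*(-4)) + j(-18, 20) = -283*(-5) + (5/2)*(-18)/20 = 1415 + (5/2)*(-18)*(1/20) = 1415 - 9/4 = 5651/4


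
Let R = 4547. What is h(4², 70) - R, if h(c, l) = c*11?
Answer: -4371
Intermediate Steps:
h(c, l) = 11*c
h(4², 70) - R = 11*4² - 1*4547 = 11*16 - 4547 = 176 - 4547 = -4371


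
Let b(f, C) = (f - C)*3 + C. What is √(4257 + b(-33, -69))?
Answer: 2*√1074 ≈ 65.544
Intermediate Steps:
b(f, C) = -2*C + 3*f (b(f, C) = (-3*C + 3*f) + C = -2*C + 3*f)
√(4257 + b(-33, -69)) = √(4257 + (-2*(-69) + 3*(-33))) = √(4257 + (138 - 99)) = √(4257 + 39) = √4296 = 2*√1074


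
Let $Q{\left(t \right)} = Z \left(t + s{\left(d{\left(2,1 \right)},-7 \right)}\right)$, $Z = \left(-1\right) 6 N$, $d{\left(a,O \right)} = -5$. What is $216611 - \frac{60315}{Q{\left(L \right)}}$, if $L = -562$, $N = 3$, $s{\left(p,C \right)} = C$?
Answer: $\frac{739489849}{3414} \approx 2.1661 \cdot 10^{5}$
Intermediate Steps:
$Z = -18$ ($Z = \left(-1\right) 6 \cdot 3 = \left(-6\right) 3 = -18$)
$Q{\left(t \right)} = 126 - 18 t$ ($Q{\left(t \right)} = - 18 \left(t - 7\right) = - 18 \left(-7 + t\right) = 126 - 18 t$)
$216611 - \frac{60315}{Q{\left(L \right)}} = 216611 - \frac{60315}{126 - -10116} = 216611 - \frac{60315}{126 + 10116} = 216611 - \frac{60315}{10242} = 216611 - 60315 \cdot \frac{1}{10242} = 216611 - \frac{20105}{3414} = \frac{739489849}{3414}$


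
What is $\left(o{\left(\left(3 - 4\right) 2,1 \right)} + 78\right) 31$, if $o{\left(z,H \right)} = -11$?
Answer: $2077$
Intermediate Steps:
$\left(o{\left(\left(3 - 4\right) 2,1 \right)} + 78\right) 31 = \left(-11 + 78\right) 31 = 67 \cdot 31 = 2077$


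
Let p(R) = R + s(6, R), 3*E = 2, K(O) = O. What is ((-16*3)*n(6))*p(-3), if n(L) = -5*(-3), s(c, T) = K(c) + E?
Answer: -2640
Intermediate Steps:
E = ⅔ (E = (⅓)*2 = ⅔ ≈ 0.66667)
s(c, T) = ⅔ + c (s(c, T) = c + ⅔ = ⅔ + c)
p(R) = 20/3 + R (p(R) = R + (⅔ + 6) = R + 20/3 = 20/3 + R)
n(L) = 15
((-16*3)*n(6))*p(-3) = (-16*3*15)*(20/3 - 3) = -48*15*(11/3) = -720*11/3 = -2640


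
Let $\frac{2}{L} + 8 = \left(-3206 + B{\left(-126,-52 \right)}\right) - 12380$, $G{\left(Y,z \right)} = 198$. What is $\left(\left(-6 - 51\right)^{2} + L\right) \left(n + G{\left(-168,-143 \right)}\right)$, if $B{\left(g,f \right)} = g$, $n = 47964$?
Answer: $\frac{204986614753}{1310} \approx 1.5648 \cdot 10^{8}$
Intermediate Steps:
$L = - \frac{1}{7860}$ ($L = \frac{2}{-8 - 15712} = \frac{2}{-15720} = 2 \left(- \frac{1}{15720}\right) = - \frac{1}{7860} \approx -0.00012723$)
$\left(\left(-6 - 51\right)^{2} + L\right) \left(n + G{\left(-168,-143 \right)}\right) = \left(\left(-6 - 51\right)^{2} - \frac{1}{7860}\right) \left(47964 + 198\right) = \left(\left(-57\right)^{2} - \frac{1}{7860}\right) 48162 = \left(3249 - \frac{1}{7860}\right) 48162 = \frac{25537139}{7860} \cdot 48162 = \frac{204986614753}{1310}$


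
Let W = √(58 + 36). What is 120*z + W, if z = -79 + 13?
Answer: -7920 + √94 ≈ -7910.3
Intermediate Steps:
z = -66
W = √94 ≈ 9.6954
120*z + W = 120*(-66) + √94 = -7920 + √94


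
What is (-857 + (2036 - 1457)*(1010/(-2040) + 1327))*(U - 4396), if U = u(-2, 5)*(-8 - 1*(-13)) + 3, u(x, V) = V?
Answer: -56968411500/17 ≈ -3.3511e+9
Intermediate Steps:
U = 28 (U = 5*(-8 - 1*(-13)) + 3 = 5*(-8 + 13) + 3 = 5*5 + 3 = 25 + 3 = 28)
(-857 + (2036 - 1457)*(1010/(-2040) + 1327))*(U - 4396) = (-857 + (2036 - 1457)*(1010/(-2040) + 1327))*(28 - 4396) = (-857 + 579*(1010*(-1/2040) + 1327))*(-4368) = (-857 + 579*(-101/204 + 1327))*(-4368) = (-857 + 579*(270607/204))*(-4368) = (-857 + 52227151/68)*(-4368) = (52168875/68)*(-4368) = -56968411500/17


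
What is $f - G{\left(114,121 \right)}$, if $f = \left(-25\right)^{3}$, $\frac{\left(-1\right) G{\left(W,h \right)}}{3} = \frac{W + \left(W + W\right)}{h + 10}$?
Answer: $- \frac{2045849}{131} \approx -15617.0$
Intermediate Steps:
$G{\left(W,h \right)} = - \frac{9 W}{10 + h}$ ($G{\left(W,h \right)} = - 3 \frac{W + \left(W + W\right)}{h + 10} = - 3 \frac{W + 2 W}{10 + h} = - 3 \frac{3 W}{10 + h} = - \frac{9 W}{10 + h}$)
$f = -15625$
$f - G{\left(114,121 \right)} = -15625 - \left(-9\right) 114 \frac{1}{10 + 121} = -15625 - \left(-9\right) 114 \cdot \frac{1}{131} = -15625 - - \frac{1026}{131} = -15625 + \frac{1026}{131} = - \frac{2045849}{131}$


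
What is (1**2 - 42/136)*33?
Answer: 1551/68 ≈ 22.809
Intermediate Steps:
(1**2 - 42/136)*33 = (1 - 42*1/136)*33 = (1 - 21/68)*33 = (47/68)*33 = 1551/68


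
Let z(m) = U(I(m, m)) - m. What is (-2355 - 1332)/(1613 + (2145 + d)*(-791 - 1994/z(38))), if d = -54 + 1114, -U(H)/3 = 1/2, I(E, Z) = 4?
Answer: 291273/187368278 ≈ 0.0015545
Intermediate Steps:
U(H) = -3/2
d = 1060
z(m) = -3/2 - m
(-2355 - 1332)/(1613 + (2145 + d)*(-791 - 1994/z(38))) = (-2355 - 1332)/(1613 + (2145 + 1060)*(-791 - 1994/(-3/2 - 1*38))) = -3687/(1613 + 3205*(-791 - 1994/(-3/2 - 38))) = -3687/(1613 + 3205*(-791 - 1994/(-79/2))) = -3687/(1613 + 3205*(-791 - 1994*(-2/79))) = -3687/(1613 + 3205*(-791 + 3988/79)) = -3687/(1613 + 3205*(-58501/79)) = -3687/(1613 - 187495705/79) = -3687/(-187368278/79) = -3687*(-79/187368278) = 291273/187368278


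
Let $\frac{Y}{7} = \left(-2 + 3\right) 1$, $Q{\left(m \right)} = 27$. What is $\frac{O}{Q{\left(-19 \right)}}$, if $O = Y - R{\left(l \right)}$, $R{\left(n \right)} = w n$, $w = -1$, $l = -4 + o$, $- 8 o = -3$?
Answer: $\frac{1}{8} \approx 0.125$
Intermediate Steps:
$o = \frac{3}{8}$ ($o = \left(- \frac{1}{8}\right) \left(-3\right) = \frac{3}{8} \approx 0.375$)
$l = - \frac{29}{8}$ ($l = -4 + \frac{3}{8} = - \frac{29}{8} \approx -3.625$)
$Y = 7$ ($Y = 7 \left(-2 + 3\right) 1 = 7 \cdot 1 \cdot 1 = 7 \cdot 1 = 7$)
$R{\left(n \right)} = - n$
$O = \frac{27}{8}$ ($O = 7 - \left(-1\right) \left(- \frac{29}{8}\right) = 7 - \frac{29}{8} = \frac{27}{8} \approx 3.375$)
$\frac{O}{Q{\left(-19 \right)}} = \frac{27}{8 \cdot 27} = \frac{27}{8} \cdot \frac{1}{27} = \frac{1}{8}$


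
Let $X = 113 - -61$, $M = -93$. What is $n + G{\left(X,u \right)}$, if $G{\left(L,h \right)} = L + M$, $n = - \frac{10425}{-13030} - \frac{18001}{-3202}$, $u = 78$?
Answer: $\frac{182371037}{2086103} \approx 87.422$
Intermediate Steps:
$n = \frac{13396694}{2086103}$ ($n = \left(-10425\right) \left(- \frac{1}{13030}\right) - - \frac{18001}{3202} = \frac{2085}{2606} + \frac{18001}{3202} = \frac{13396694}{2086103} \approx 6.4219$)
$X = 174$ ($X = 113 + 61 = 174$)
$G{\left(L,h \right)} = -93 + L$ ($G{\left(L,h \right)} = L - 93 = -93 + L$)
$n + G{\left(X,u \right)} = \frac{13396694}{2086103} + \left(-93 + 174\right) = \frac{13396694}{2086103} + 81 = \frac{182371037}{2086103}$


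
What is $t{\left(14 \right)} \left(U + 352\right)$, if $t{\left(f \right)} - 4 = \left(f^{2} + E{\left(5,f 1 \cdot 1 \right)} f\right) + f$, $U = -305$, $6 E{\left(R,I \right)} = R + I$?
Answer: $\frac{36425}{3} \approx 12142.0$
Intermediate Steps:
$E{\left(R,I \right)} = \frac{I}{6} + \frac{R}{6}$ ($E{\left(R,I \right)} = \frac{R + I}{6} = \frac{I + R}{6} = \frac{I}{6} + \frac{R}{6}$)
$t{\left(f \right)} = 4 + f + f^{2} + f \left(\frac{5}{6} + \frac{f}{6}\right)$ ($t{\left(f \right)} = 4 + \left(\left(f^{2} + \left(\frac{f 1 \cdot 1}{6} + \frac{1}{6} \cdot 5\right) f\right) + f\right) = 4 + \left(\left(f^{2} + \left(\frac{f 1}{6} + \frac{5}{6}\right) f\right) + f\right) = 4 + \left(\left(f^{2} + \left(\frac{f}{6} + \frac{5}{6}\right) f\right) + f\right) = 4 + \left(\left(f^{2} + \left(\frac{5}{6} + \frac{f}{6}\right) f\right) + f\right) = 4 + \left(\left(f^{2} + f \left(\frac{5}{6} + \frac{f}{6}\right)\right) + f\right) = 4 + \left(f + f^{2} + f \left(\frac{5}{6} + \frac{f}{6}\right)\right) = 4 + f + f^{2} + f \left(\frac{5}{6} + \frac{f}{6}\right)$)
$t{\left(14 \right)} \left(U + 352\right) = \left(4 + \frac{7 \cdot 14^{2}}{6} + \frac{11}{6} \cdot 14\right) \left(-305 + 352\right) = \left(4 + \frac{7}{6} \cdot 196 + \frac{77}{3}\right) 47 = \left(4 + \frac{686}{3} + \frac{77}{3}\right) 47 = \frac{775}{3} \cdot 47 = \frac{36425}{3}$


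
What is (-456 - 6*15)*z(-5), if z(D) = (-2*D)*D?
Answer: 27300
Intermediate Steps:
z(D) = -2*D**2
(-456 - 6*15)*z(-5) = (-456 - 6*15)*(-2*(-5)**2) = (-456 - 90)*(-2*25) = -546*(-50) = 27300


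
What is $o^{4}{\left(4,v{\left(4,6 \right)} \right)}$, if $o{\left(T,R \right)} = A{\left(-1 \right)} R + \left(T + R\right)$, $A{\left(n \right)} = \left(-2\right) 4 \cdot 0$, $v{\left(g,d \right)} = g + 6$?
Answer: $38416$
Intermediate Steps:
$v{\left(g,d \right)} = 6 + g$
$A{\left(n \right)} = 0$ ($A{\left(n \right)} = \left(-8\right) 0 = 0$)
$o{\left(T,R \right)} = R + T$ ($o{\left(T,R \right)} = 0 R + \left(T + R\right) = 0 + \left(R + T\right) = R + T$)
$o^{4}{\left(4,v{\left(4,6 \right)} \right)} = \left(\left(6 + 4\right) + 4\right)^{4} = \left(10 + 4\right)^{4} = 14^{4} = 38416$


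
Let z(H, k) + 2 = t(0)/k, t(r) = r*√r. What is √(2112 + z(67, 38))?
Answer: √2110 ≈ 45.935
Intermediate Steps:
t(r) = r^(3/2)
z(H, k) = -2 (z(H, k) = -2 + 0^(3/2)/k = -2 + 0/k = -2 + 0 = -2)
√(2112 + z(67, 38)) = √(2112 - 2) = √2110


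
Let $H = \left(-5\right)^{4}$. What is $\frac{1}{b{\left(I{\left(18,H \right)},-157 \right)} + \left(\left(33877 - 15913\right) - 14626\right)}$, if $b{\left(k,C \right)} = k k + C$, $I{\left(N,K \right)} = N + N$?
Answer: $\frac{1}{4477} \approx 0.00022336$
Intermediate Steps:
$H = 625$
$I{\left(N,K \right)} = 2 N$
$b{\left(k,C \right)} = C + k^{2}$ ($b{\left(k,C \right)} = k^{2} + C = C + k^{2}$)
$\frac{1}{b{\left(I{\left(18,H \right)},-157 \right)} + \left(\left(33877 - 15913\right) - 14626\right)} = \frac{1}{\left(-157 + \left(2 \cdot 18\right)^{2}\right) + \left(\left(33877 - 15913\right) - 14626\right)} = \frac{1}{\left(-157 + 36^{2}\right) + \left(17964 - 14626\right)} = \frac{1}{\left(-157 + 1296\right) + 3338} = \frac{1}{1139 + 3338} = \frac{1}{4477}$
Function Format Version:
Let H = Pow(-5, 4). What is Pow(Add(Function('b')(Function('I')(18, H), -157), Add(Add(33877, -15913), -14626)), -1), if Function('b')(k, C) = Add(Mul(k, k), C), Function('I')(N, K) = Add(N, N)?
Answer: Rational(1, 4477) ≈ 0.00022336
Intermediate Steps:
H = 625
Function('I')(N, K) = Mul(2, N)
Function('b')(k, C) = Add(C, Pow(k, 2)) (Function('b')(k, C) = Add(Pow(k, 2), C) = Add(C, Pow(k, 2)))
Pow(Add(Function('b')(Function('I')(18, H), -157), Add(Add(33877, -15913), -14626)), -1) = Pow(Add(Add(-157, Pow(Mul(2, 18), 2)), Add(Add(33877, -15913), -14626)), -1) = Pow(Add(Add(-157, Pow(36, 2)), Add(17964, -14626)), -1) = Pow(Add(Add(-157, 1296), 3338), -1) = Pow(Add(1139, 3338), -1) = Pow(4477, -1) = Rational(1, 4477)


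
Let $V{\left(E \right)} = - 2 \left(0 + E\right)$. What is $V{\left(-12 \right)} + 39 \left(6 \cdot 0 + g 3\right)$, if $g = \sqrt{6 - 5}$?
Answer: $141$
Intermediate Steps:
$g = 1$ ($g = \sqrt{1} = 1$)
$V{\left(E \right)} = - 2 E$
$V{\left(-12 \right)} + 39 \left(6 \cdot 0 + g 3\right) = \left(-2\right) \left(-12\right) + 39 \left(6 \cdot 0 + 1 \cdot 3\right) = 24 + 39 \left(0 + 3\right) = 24 + 39 \cdot 3 = 24 + 117 = 141$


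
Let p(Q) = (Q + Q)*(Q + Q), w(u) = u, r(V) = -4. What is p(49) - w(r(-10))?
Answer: 9608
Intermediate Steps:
p(Q) = 4*Q² (p(Q) = (2*Q)*(2*Q) = 4*Q²)
p(49) - w(r(-10)) = 4*49² - 1*(-4) = 4*2401 + 4 = 9604 + 4 = 9608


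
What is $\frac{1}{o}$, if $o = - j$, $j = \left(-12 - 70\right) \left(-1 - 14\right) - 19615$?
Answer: $\frac{1}{18385} \approx 5.4392 \cdot 10^{-5}$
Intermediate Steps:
$j = -18385$ ($j = - 82 \left(-1 - 14\right) - 19615 = \left(-82\right) \left(-15\right) - 19615 = 1230 - 19615 = -18385$)
$o = 18385$ ($o = \left(-1\right) \left(-18385\right) = 18385$)
$\frac{1}{o} = \frac{1}{18385}$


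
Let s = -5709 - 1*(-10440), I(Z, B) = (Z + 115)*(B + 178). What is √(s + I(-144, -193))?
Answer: 3*√574 ≈ 71.875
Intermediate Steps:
I(Z, B) = (115 + Z)*(178 + B)
s = 4731 (s = -5709 + 10440 = 4731)
√(s + I(-144, -193)) = √(4731 + (20470 + 115*(-193) + 178*(-144) - 193*(-144))) = √(4731 + (20470 - 22195 - 25632 + 27792)) = √(4731 + 435) = √5166 = 3*√574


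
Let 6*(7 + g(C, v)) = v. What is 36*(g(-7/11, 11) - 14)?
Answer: -690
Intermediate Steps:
g(C, v) = -7 + v/6
36*(g(-7/11, 11) - 14) = 36*((-7 + (⅙)*11) - 14) = 36*((-7 + 11/6) - 14) = 36*(-31/6 - 14) = 36*(-115/6) = -690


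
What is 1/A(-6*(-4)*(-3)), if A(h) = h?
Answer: -1/72 ≈ -0.013889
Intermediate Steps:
1/A(-6*(-4)*(-3)) = 1/(-6*(-4)*(-3)) = 1/(24*(-3)) = 1/(-72) = -1/72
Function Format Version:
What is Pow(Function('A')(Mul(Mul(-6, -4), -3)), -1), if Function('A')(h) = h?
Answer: Rational(-1, 72) ≈ -0.013889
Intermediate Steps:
Pow(Function('A')(Mul(Mul(-6, -4), -3)), -1) = Pow(Mul(Mul(-6, -4), -3), -1) = Pow(Mul(24, -3), -1) = Pow(-72, -1) = Rational(-1, 72)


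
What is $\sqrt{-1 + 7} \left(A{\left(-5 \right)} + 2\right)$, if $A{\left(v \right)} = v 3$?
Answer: $- 13 \sqrt{6} \approx -31.843$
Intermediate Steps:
$A{\left(v \right)} = 3 v$
$\sqrt{-1 + 7} \left(A{\left(-5 \right)} + 2\right) = \sqrt{-1 + 7} \left(3 \left(-5\right) + 2\right) = \sqrt{6} \left(-15 + 2\right) = \sqrt{6} \left(-13\right) = - 13 \sqrt{6}$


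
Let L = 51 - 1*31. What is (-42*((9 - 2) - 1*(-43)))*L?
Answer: -42000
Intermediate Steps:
L = 20 (L = 51 - 31 = 20)
(-42*((9 - 2) - 1*(-43)))*L = -42*((9 - 2) - 1*(-43))*20 = -42*(7 + 43)*20 = -42*50*20 = -2100*20 = -42000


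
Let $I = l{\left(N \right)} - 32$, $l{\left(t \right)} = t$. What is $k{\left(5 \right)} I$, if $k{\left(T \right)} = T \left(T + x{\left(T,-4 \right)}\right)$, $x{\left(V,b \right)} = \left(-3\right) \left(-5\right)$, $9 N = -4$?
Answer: $- \frac{29200}{9} \approx -3244.4$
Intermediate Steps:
$N = - \frac{4}{9}$ ($N = \frac{1}{9} \left(-4\right) = - \frac{4}{9} \approx -0.44444$)
$x{\left(V,b \right)} = 15$
$I = - \frac{292}{9}$ ($I = - \frac{4}{9} - 32 = - \frac{292}{9} \approx -32.444$)
$k{\left(T \right)} = T \left(15 + T\right)$ ($k{\left(T \right)} = T \left(T + 15\right) = T \left(15 + T\right)$)
$k{\left(5 \right)} I = 5 \left(15 + 5\right) \left(- \frac{292}{9}\right) = 5 \cdot 20 \left(- \frac{292}{9}\right) = 100 \left(- \frac{292}{9}\right) = - \frac{29200}{9}$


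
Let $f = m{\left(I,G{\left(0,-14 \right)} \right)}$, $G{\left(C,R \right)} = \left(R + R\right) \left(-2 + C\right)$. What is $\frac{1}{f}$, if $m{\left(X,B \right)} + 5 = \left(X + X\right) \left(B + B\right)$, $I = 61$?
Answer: $\frac{1}{13659} \approx 7.3212 \cdot 10^{-5}$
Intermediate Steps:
$G{\left(C,R \right)} = 2 R \left(-2 + C\right)$
$m{\left(X,B \right)} = -5 + 4 B X$ ($m{\left(X,B \right)} = -5 + \left(X + X\right) \left(B + B\right) = -5 + 2 X 2 B = -5 + 4 B X$)
$f = 13659$ ($f = -5 + 4 \cdot 2 \left(-14\right) \left(-2 + 0\right) 61 = -5 + 4 \cdot 2 \left(-14\right) \left(-2\right) 61 = -5 + 4 \cdot 56 \cdot 61 = -5 + 13664 = 13659$)
$\frac{1}{f} = \frac{1}{13659}$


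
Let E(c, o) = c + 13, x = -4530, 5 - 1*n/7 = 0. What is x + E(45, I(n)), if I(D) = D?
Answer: -4472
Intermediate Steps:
n = 35 (n = 35 - 7*0 = 35 + 0 = 35)
E(c, o) = 13 + c
x + E(45, I(n)) = -4530 + (13 + 45) = -4530 + 58 = -4472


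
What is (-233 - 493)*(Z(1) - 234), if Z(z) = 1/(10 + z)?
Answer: 169818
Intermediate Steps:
(-233 - 493)*(Z(1) - 234) = (-233 - 493)*(1/(10 + 1) - 234) = -726*(1/11 - 234) = -726*(-2573/11) = 169818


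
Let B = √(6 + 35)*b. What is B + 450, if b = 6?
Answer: 450 + 6*√41 ≈ 488.42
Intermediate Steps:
B = 6*√41 (B = √(6 + 35)*6 = √41*6 = 6*√41 ≈ 38.419)
B + 450 = 6*√41 + 450 = 450 + 6*√41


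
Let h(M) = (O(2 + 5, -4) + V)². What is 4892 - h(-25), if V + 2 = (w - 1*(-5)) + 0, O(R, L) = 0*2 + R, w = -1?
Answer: 4811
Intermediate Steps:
O(R, L) = R (O(R, L) = 0 + R = R)
V = 2 (V = -2 + ((-1 - 1*(-5)) + 0) = -2 + ((-1 + 5) + 0) = -2 + (4 + 0) = -2 + 4 = 2)
h(M) = 81 (h(M) = ((2 + 5) + 2)² = (7 + 2)² = 9² = 81)
4892 - h(-25) = 4892 - 1*81 = 4892 - 81 = 4811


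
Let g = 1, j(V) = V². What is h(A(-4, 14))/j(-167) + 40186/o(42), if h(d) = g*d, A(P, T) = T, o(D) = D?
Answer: 560373971/585669 ≈ 956.81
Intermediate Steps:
h(d) = d (h(d) = 1*d = d)
h(A(-4, 14))/j(-167) + 40186/o(42) = 14/((-167)²) + 40186/42 = 14/27889 + 40186*(1/42) = 14*(1/27889) + 20093/21 = 14/27889 + 20093/21 = 560373971/585669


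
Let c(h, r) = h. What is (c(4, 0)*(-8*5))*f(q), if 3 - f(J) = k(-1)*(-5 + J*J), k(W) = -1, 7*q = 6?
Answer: 9920/49 ≈ 202.45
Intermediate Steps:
q = 6/7 (q = (1/7)*6 = 6/7 ≈ 0.85714)
f(J) = -2 + J**2 (f(J) = 3 - (-1)*(-5 + J*J) = 3 - (-1)*(-5 + J**2) = 3 - (5 - J**2) = 3 + (-5 + J**2) = -2 + J**2)
(c(4, 0)*(-8*5))*f(q) = (4*(-8*5))*(-2 + (6/7)**2) = (4*(-40))*(-2 + 36/49) = -160*(-62/49) = 9920/49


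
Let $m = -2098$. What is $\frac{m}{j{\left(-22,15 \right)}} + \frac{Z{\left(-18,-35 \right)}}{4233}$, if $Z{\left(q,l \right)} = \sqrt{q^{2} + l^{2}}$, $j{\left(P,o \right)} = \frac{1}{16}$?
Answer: $-33568 + \frac{\sqrt{1549}}{4233} \approx -33568.0$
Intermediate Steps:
$j{\left(P,o \right)} = \frac{1}{16}$
$Z{\left(q,l \right)} = \sqrt{l^{2} + q^{2}}$
$\frac{m}{j{\left(-22,15 \right)}} + \frac{Z{\left(-18,-35 \right)}}{4233} = - 2098 \frac{1}{\frac{1}{16}} + \frac{\sqrt{\left(-35\right)^{2} + \left(-18\right)^{2}}}{4233} = \left(-2098\right) 16 + \sqrt{1225 + 324} \cdot \frac{1}{4233} = -33568 + \sqrt{1549} \cdot \frac{1}{4233} = -33568 + \frac{\sqrt{1549}}{4233}$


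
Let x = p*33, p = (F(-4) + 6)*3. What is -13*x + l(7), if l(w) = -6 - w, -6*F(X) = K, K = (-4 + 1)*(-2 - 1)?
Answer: -11609/2 ≈ -5804.5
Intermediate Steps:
K = 9 (K = -3*(-3) = 9)
F(X) = -3/2 (F(X) = -⅙*9 = -3/2)
p = 27/2 (p = (-3/2 + 6)*3 = (9/2)*3 = 27/2 ≈ 13.500)
x = 891/2 (x = (27/2)*33 = 891/2 ≈ 445.50)
-13*x + l(7) = -13*891/2 + (-6 - 1*7) = -11583/2 + (-6 - 7) = -11583/2 - 13 = -11609/2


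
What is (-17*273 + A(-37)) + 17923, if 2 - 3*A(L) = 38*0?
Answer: 39848/3 ≈ 13283.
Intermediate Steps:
A(L) = 2/3 (A(L) = 2/3 - 38*0/3 = 2/3 - 1/3*0 = 2/3 + 0 = 2/3)
(-17*273 + A(-37)) + 17923 = (-17*273 + 2/3) + 17923 = (-4641 + 2/3) + 17923 = -13921/3 + 17923 = 39848/3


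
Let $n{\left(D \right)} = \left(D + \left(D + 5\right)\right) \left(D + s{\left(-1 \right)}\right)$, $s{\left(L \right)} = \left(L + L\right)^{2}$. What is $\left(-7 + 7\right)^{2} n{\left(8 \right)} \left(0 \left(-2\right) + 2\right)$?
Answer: $0$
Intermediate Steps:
$s{\left(L \right)} = 4 L^{2}$ ($s{\left(L \right)} = \left(2 L\right)^{2} = 4 L^{2}$)
$n{\left(D \right)} = \left(4 + D\right) \left(5 + 2 D\right)$ ($n{\left(D \right)} = \left(D + \left(D + 5\right)\right) \left(D + 4 \left(-1\right)^{2}\right) = \left(D + \left(5 + D\right)\right) \left(D + 4 \cdot 1\right) = \left(5 + 2 D\right) \left(D + 4\right) = \left(5 + 2 D\right) \left(4 + D\right) = \left(4 + D\right) \left(5 + 2 D\right)$)
$\left(-7 + 7\right)^{2} n{\left(8 \right)} \left(0 \left(-2\right) + 2\right) = \left(-7 + 7\right)^{2} \left(20 + 2 \cdot 8^{2} + 13 \cdot 8\right) \left(0 \left(-2\right) + 2\right) = 0^{2} \left(20 + 2 \cdot 64 + 104\right) \left(0 + 2\right) = 0 \left(20 + 128 + 104\right) 2 = 0 \cdot 252 \cdot 2 = 0 \cdot 2 = 0$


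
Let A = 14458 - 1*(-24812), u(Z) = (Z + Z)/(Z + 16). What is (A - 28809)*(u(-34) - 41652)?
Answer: -1307046158/3 ≈ -4.3568e+8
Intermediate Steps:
u(Z) = 2*Z/(16 + Z) (u(Z) = (2*Z)/(16 + Z) = 2*Z/(16 + Z))
A = 39270 (A = 14458 + 24812 = 39270)
(A - 28809)*(u(-34) - 41652) = (39270 - 28809)*(2*(-34)/(16 - 34) - 41652) = 10461*(2*(-34)/(-18) - 41652) = 10461*(2*(-34)*(-1/18) - 41652) = 10461*(34/9 - 41652) = 10461*(-374834/9) = -1307046158/3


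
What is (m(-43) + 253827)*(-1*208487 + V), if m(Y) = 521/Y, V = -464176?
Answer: -7341470888520/43 ≈ -1.7073e+11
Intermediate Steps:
(m(-43) + 253827)*(-1*208487 + V) = (521/(-43) + 253827)*(-1*208487 - 464176) = (521*(-1/43) + 253827)*(-208487 - 464176) = (-521/43 + 253827)*(-672663) = (10914040/43)*(-672663) = -7341470888520/43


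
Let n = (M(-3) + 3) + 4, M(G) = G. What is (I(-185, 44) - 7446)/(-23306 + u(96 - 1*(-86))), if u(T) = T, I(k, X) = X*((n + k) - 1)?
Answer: 7727/11562 ≈ 0.66831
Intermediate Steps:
n = 4 (n = (-3 + 3) + 4 = 0 + 4 = 4)
I(k, X) = X*(3 + k) (I(k, X) = X*((4 + k) - 1) = X*(3 + k))
(I(-185, 44) - 7446)/(-23306 + u(96 - 1*(-86))) = (44*(3 - 185) - 7446)/(-23306 + (96 - 1*(-86))) = (44*(-182) - 7446)/(-23306 + (96 + 86)) = (-8008 - 7446)/(-23306 + 182) = -15454/(-23124) = -15454*(-1/23124) = 7727/11562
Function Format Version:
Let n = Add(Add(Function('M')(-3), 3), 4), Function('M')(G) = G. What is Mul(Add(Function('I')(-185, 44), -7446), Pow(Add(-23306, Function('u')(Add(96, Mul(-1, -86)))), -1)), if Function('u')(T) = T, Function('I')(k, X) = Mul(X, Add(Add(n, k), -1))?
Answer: Rational(7727, 11562) ≈ 0.66831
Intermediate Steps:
n = 4 (n = Add(Add(-3, 3), 4) = Add(0, 4) = 4)
Function('I')(k, X) = Mul(X, Add(3, k)) (Function('I')(k, X) = Mul(X, Add(Add(4, k), -1)) = Mul(X, Add(3, k)))
Mul(Add(Function('I')(-185, 44), -7446), Pow(Add(-23306, Function('u')(Add(96, Mul(-1, -86)))), -1)) = Mul(Add(Mul(44, Add(3, -185)), -7446), Pow(Add(-23306, Add(96, Mul(-1, -86))), -1)) = Mul(Add(Mul(44, -182), -7446), Pow(Add(-23306, Add(96, 86)), -1)) = Mul(Add(-8008, -7446), Pow(Add(-23306, 182), -1)) = Mul(-15454, Pow(-23124, -1)) = Mul(-15454, Rational(-1, 23124)) = Rational(7727, 11562)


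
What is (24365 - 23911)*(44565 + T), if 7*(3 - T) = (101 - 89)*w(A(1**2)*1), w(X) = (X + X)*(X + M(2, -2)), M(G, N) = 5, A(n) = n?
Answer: 141571728/7 ≈ 2.0225e+7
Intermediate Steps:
w(X) = 2*X*(5 + X) (w(X) = (X + X)*(X + 5) = (2*X)*(5 + X) = 2*X*(5 + X))
T = -123/7 (T = 3 - (101 - 89)*2*(1**2*1)*(5 + 1**2*1)/7 = 3 - 12*2*(1*1)*(5 + 1*1)/7 = 3 - 12*2*1*(5 + 1)/7 = 3 - 12*2*1*6/7 = 3 - 12*12/7 = 3 - 1/7*144 = 3 - 144/7 = -123/7 ≈ -17.571)
(24365 - 23911)*(44565 + T) = (24365 - 23911)*(44565 - 123/7) = 454*(311832/7) = 141571728/7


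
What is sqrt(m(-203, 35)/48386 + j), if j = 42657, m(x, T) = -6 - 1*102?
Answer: sqrt(24967194072171)/24193 ≈ 206.54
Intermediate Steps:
m(x, T) = -108 (m(x, T) = -6 - 102 = -108)
sqrt(m(-203, 35)/48386 + j) = sqrt(-108/48386 + 42657) = sqrt(-108*1/48386 + 42657) = sqrt(-54/24193 + 42657) = sqrt(1032000747/24193) = sqrt(24967194072171)/24193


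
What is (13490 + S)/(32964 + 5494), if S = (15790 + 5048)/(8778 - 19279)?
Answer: 70818826/201923729 ≈ 0.35072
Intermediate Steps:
S = -20838/10501 (S = 20838/(-10501) = 20838*(-1/10501) = -20838/10501 ≈ -1.9844)
(13490 + S)/(32964 + 5494) = (13490 - 20838/10501)/(32964 + 5494) = (141637652/10501)/38458 = (141637652/10501)*(1/38458) = 70818826/201923729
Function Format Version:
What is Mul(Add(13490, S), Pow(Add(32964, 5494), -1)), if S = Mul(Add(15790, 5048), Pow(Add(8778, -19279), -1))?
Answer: Rational(70818826, 201923729) ≈ 0.35072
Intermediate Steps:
S = Rational(-20838, 10501) (S = Mul(20838, Pow(-10501, -1)) = Mul(20838, Rational(-1, 10501)) = Rational(-20838, 10501) ≈ -1.9844)
Mul(Add(13490, S), Pow(Add(32964, 5494), -1)) = Mul(Add(13490, Rational(-20838, 10501)), Pow(Add(32964, 5494), -1)) = Mul(Rational(141637652, 10501), Pow(38458, -1)) = Mul(Rational(141637652, 10501), Rational(1, 38458)) = Rational(70818826, 201923729)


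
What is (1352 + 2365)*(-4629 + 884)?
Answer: -13920165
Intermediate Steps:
(1352 + 2365)*(-4629 + 884) = 3717*(-3745) = -13920165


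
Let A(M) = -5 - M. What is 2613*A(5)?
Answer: -26130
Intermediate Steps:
2613*A(5) = 2613*(-5 - 1*5) = 2613*(-5 - 5) = 2613*(-10) = -26130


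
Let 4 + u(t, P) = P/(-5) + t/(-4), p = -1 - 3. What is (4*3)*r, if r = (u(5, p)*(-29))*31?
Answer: 240033/5 ≈ 48007.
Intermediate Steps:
p = -4
u(t, P) = -4 - t/4 - P/5 (u(t, P) = -4 + (P/(-5) + t/(-4)) = -4 + (P*(-⅕) + t*(-¼)) = -4 + (-P/5 - t/4) = -4 + (-t/4 - P/5) = -4 - t/4 - P/5)
r = 80011/20 (r = ((-4 - ¼*5 - ⅕*(-4))*(-29))*31 = ((-4 - 5/4 + ⅘)*(-29))*31 = -89/20*(-29)*31 = (2581/20)*31 = 80011/20 ≈ 4000.6)
(4*3)*r = (4*3)*(80011/20) = 12*(80011/20) = 240033/5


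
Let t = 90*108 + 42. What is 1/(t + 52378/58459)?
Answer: 58459/570729136 ≈ 0.00010243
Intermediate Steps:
t = 9762 (t = 9720 + 42 = 9762)
1/(t + 52378/58459) = 1/(9762 + 52378/58459) = 1/(570729136/58459) = 58459/570729136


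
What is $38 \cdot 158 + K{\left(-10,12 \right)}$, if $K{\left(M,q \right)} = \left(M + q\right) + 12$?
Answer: $6018$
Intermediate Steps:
$K{\left(M,q \right)} = 12 + M + q$
$38 \cdot 158 + K{\left(-10,12 \right)} = 38 \cdot 158 + \left(12 - 10 + 12\right) = 6004 + 14 = 6018$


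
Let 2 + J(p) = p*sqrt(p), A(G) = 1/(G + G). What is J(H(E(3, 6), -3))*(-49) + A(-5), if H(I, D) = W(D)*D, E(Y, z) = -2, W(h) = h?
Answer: -12251/10 ≈ -1225.1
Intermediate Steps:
A(G) = 1/(2*G)
H(I, D) = D**2 (H(I, D) = D*D = D**2)
J(p) = -2 + p**(3/2) (J(p) = -2 + p*sqrt(p) = -2 + p**(3/2))
J(H(E(3, 6), -3))*(-49) + A(-5) = (-2 + ((-3)**2)**(3/2))*(-49) + (1/2)/(-5) = (-2 + 9**(3/2))*(-49) + (1/2)*(-1/5) = (-2 + 27)*(-49) - 1/10 = 25*(-49) - 1/10 = -1225 - 1/10 = -12251/10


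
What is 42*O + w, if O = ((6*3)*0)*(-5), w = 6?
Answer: 6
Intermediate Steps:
O = 0 (O = (18*0)*(-5) = 0*(-5) = 0)
42*O + w = 42*0 + 6 = 0 + 6 = 6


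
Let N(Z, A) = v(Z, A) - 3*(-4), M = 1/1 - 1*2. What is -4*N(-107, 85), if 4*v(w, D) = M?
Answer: -47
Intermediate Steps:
M = -1 (M = 1 - 2 = -1)
v(w, D) = -¼ (v(w, D) = (¼)*(-1) = -¼)
N(Z, A) = 47/4 (N(Z, A) = -¼ - 3*(-4) = -¼ + 12 = 47/4)
-4*N(-107, 85) = -4*47/4 = -47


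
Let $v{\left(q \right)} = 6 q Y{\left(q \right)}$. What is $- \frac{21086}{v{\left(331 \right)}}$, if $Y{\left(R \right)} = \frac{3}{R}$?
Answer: $- \frac{10543}{9} \approx -1171.4$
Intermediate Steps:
$v{\left(q \right)} = 18$ ($v{\left(q \right)} = 6 q \frac{3}{q} = 18$)
$- \frac{21086}{v{\left(331 \right)}} = - \frac{21086}{18} = \left(-21086\right) \frac{1}{18} = - \frac{10543}{9}$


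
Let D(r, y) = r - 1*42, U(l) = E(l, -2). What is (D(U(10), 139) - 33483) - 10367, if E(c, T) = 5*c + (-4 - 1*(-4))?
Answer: -43842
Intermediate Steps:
E(c, T) = 5*c (E(c, T) = 5*c + (-4 + 4) = 5*c + 0 = 5*c)
U(l) = 5*l
D(r, y) = -42 + r (D(r, y) = r - 42 = -42 + r)
(D(U(10), 139) - 33483) - 10367 = ((-42 + 5*10) - 33483) - 10367 = ((-42 + 50) - 33483) - 10367 = (8 - 33483) - 10367 = -33475 - 10367 = -43842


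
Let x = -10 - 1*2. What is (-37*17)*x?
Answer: 7548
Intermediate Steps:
x = -12 (x = -10 - 2 = -12)
(-37*17)*x = -37*17*(-12) = -629*(-12) = 7548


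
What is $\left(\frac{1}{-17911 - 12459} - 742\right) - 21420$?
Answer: $- \frac{673059941}{30370} \approx -22162.0$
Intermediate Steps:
$\left(\frac{1}{-17911 - 12459} - 742\right) - 21420 = \left(\frac{1}{-30370} - 742\right) - 21420 = \left(- \frac{1}{30370} - 742\right) - 21420 = - \frac{22534541}{30370} - 21420 = - \frac{673059941}{30370}$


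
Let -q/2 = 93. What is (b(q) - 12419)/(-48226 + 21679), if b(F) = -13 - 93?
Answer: 4175/8849 ≈ 0.47180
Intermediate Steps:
q = -186 (q = -2*93 = -186)
b(F) = -106
(b(q) - 12419)/(-48226 + 21679) = (-106 - 12419)/(-48226 + 21679) = -12525/(-26547) = -12525*(-1/26547) = 4175/8849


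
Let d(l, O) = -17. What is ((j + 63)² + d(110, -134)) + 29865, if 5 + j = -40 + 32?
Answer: 32348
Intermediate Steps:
j = -13 (j = -5 + (-40 + 32) = -5 - 8 = -13)
((j + 63)² + d(110, -134)) + 29865 = ((-13 + 63)² - 17) + 29865 = (50² - 17) + 29865 = (2500 - 17) + 29865 = 2483 + 29865 = 32348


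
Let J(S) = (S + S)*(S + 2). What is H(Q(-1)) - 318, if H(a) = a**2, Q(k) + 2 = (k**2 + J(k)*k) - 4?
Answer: -309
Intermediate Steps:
J(S) = 2*S*(2 + S) (J(S) = (2*S)*(2 + S) = 2*S*(2 + S))
Q(k) = -6 + k**2 + 2*k**2*(2 + k) (Q(k) = -2 + ((k**2 + (2*k*(2 + k))*k) - 4) = -2 + ((k**2 + 2*k**2*(2 + k)) - 4) = -2 + (-4 + k**2 + 2*k**2*(2 + k)) = -6 + k**2 + 2*k**2*(2 + k))
H(Q(-1)) - 318 = (-6 + 2*(-1)**3 + 5*(-1)**2)**2 - 318 = (-6 + 2*(-1) + 5*1)**2 - 318 = (-6 - 2 + 5)**2 - 318 = (-3)**2 - 318 = 9 - 318 = -309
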